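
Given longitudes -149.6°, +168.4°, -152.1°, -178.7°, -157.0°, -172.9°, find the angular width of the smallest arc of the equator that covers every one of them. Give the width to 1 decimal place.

Sort the longitudes: -178.7°, -172.9°, -157.0°, -152.1°, -149.6°, +168.4°.
Eastward gaps between consecutive values (wrapping around): 5.8°, 15.9°, 4.9°, 2.5°, 318.0°, 12.9°.
Largest gap = 318.0° ⇒ minimal covering band is its complement: 360° − 318.0° = 42.0°.
Band runs from +168.4° eastward to -149.6°, crossing the antimeridian.

42.0°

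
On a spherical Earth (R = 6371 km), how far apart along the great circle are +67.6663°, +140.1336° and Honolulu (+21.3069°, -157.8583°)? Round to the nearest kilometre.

6655 km

Δλ = -157.8583 − 140.1336 = -297.9919°; wrapped into (−180°, 180°]: 62.0081°.
Δφ = 21.3069 − 67.6663 = -46.3594°.
a = sin²(Δφ/2) + cos φ₁ · cos φ₂ · sin²(Δλ/2) = 0.248866.
c = 2·atan2(√a, √(1−a)) = 1.04458 rad → d = 6371·c ≈ 6655.00 km.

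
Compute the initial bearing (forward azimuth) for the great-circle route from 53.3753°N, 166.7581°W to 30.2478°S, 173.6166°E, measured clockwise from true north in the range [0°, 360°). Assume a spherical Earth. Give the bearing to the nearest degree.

Δλ = 173.6166 − -166.7581 = 340.3747°; wrapped into (−180°, 180°]: -19.6253°.
θ = atan2( sin Δλ · cos φ₂ , cos φ₁ · sin φ₂ − sin φ₁ · cos φ₂ · cos Δλ )
  = atan2(-0.29014, -0.95354) = -163.076° → normalised to [0°, 360°): 196.924°.

197°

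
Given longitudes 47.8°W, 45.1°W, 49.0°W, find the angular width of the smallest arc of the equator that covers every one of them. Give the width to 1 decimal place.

3.9°

Sort the longitudes: -49.0°, -47.8°, -45.1°.
Eastward gaps between consecutive values (wrapping around): 1.2°, 2.7°, 356.1°.
Largest gap = 356.1° ⇒ minimal covering band is its complement: 360° − 356.1° = 3.9°.
Band runs from -49.0° eastward to -45.1°.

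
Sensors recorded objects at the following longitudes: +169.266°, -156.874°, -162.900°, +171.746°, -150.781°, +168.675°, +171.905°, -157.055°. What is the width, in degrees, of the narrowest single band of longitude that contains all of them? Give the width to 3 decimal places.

Sort the longitudes: -162.900°, -157.055°, -156.874°, -150.781°, +168.675°, +169.266°, +171.746°, +171.905°.
Eastward gaps between consecutive values (wrapping around): 5.845°, 0.181°, 6.093°, 319.456°, 0.591°, 2.480°, 0.159°, 25.195°.
Largest gap = 319.456° ⇒ minimal covering band is its complement: 360° − 319.456° = 40.544°.
Band runs from +168.675° eastward to -150.781°, crossing the antimeridian.

40.544°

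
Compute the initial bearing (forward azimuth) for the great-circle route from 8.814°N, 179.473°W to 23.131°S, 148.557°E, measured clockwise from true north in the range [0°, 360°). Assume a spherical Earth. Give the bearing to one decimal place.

223.8°

Δλ = 148.557 − -179.473 = 328.030°; wrapped into (−180°, 180°]: -31.970°.
θ = atan2( sin Δλ · cos φ₂ , cos φ₁ · sin φ₂ − sin φ₁ · cos φ₂ · cos Δλ )
  = atan2(-0.48691, -0.50773) = -136.199° → normalised to [0°, 360°): 223.801°.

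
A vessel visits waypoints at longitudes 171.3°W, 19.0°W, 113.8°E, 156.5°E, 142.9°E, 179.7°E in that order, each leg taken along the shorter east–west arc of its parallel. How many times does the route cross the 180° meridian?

Leg 1: -171.3° → -19.0°, shortest Δλ = 152.3° (east) — does not cross 180°.
Leg 2: -19.0° → +113.8°, shortest Δλ = 132.8° (east) — does not cross 180°.
Leg 3: +113.8° → +156.5°, shortest Δλ = 42.7° (east) — does not cross 180°.
Leg 4: +156.5° → +142.9°, shortest Δλ = -13.6° (west) — does not cross 180°.
Leg 5: +142.9° → +179.7°, shortest Δλ = 36.8° (east) — does not cross 180°.
Total crossings: 0.

0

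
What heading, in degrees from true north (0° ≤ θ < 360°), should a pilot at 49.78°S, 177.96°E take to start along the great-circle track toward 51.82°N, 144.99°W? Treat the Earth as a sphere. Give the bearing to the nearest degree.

23°

Δλ = -144.99 − 177.96 = -322.95°; wrapped into (−180°, 180°]: 37.05°.
θ = atan2( sin Δλ · cos φ₂ , cos φ₁ · sin φ₂ − sin φ₁ · cos φ₂ · cos Δλ )
  = atan2(0.37243, 0.88429) = 22.839° → normalised to [0°, 360°): 22.839°.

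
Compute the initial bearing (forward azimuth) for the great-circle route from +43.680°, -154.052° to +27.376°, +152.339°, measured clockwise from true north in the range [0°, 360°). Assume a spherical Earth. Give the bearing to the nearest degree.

267°

Δλ = 152.339 − -154.052 = 306.391°; wrapped into (−180°, 180°]: -53.609°.
θ = atan2( sin Δλ · cos φ₂ , cos φ₁ · sin φ₂ − sin φ₁ · cos φ₂ · cos Δλ )
  = atan2(-0.71483, -0.03131) = -92.508° → normalised to [0°, 360°): 267.492°.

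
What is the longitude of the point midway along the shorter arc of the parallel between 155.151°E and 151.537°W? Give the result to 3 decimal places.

Signed shortest Δλ from +155.151° to -151.537° is +53.312°.
Midpoint longitude = +155.151° + (+53.312°)/2 = +155.151° + 26.656° = +181.807°.
Normalise into (−180°, 180°]: -178.193°.
(The naïve average (+155.151 + -151.537)/2 = 1.807° is on the wrong side of the globe.)

178.193°W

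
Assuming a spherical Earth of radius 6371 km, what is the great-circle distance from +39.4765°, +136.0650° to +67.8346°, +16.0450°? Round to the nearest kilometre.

Δλ = 16.0450 − 136.0650 = -120.0200°.
Δφ = 67.8346 − 39.4765 = 28.3581°.
a = sin²(Δφ/2) + cos φ₁ · cos φ₂ · sin²(Δλ/2) = 0.278460.
c = 2·atan2(√a, √(1−a)) = 1.11176 rad → d = 6371·c ≈ 7083.05 km.

7083 km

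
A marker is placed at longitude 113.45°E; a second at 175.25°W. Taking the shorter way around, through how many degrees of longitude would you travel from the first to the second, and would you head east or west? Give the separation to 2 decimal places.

Raw difference: -175.25 − 113.45 = -288.7°.
Normalise into (−180°, 180°]: -288.7° + 360° = 71.3°.
Positive ⇒ the second point lies to the east; separation 71.30°.

71.30° east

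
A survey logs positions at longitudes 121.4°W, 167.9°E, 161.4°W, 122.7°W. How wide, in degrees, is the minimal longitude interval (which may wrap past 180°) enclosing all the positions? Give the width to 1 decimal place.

Sort the longitudes: -161.4°, -122.7°, -121.4°, +167.9°.
Eastward gaps between consecutive values (wrapping around): 38.7°, 1.3°, 289.3°, 30.7°.
Largest gap = 289.3° ⇒ minimal covering band is its complement: 360° − 289.3° = 70.7°.
Band runs from +167.9° eastward to -121.4°, crossing the antimeridian.

70.7°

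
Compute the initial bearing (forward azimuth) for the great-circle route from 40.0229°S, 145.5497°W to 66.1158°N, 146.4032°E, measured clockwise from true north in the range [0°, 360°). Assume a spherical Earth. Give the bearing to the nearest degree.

Δλ = 146.4032 − -145.5497 = 291.9529°; wrapped into (−180°, 180°]: -68.0471°.
θ = atan2( sin Δλ · cos φ₂ , cos φ₁ · sin φ₂ − sin φ₁ · cos φ₂ · cos Δλ )
  = atan2(-0.37553, 0.79755) = -25.214° → normalised to [0°, 360°): 334.786°.

335°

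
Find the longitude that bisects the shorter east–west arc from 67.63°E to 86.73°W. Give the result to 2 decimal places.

Signed shortest Δλ from +67.63° to -86.73° is -154.36°.
Midpoint longitude = +67.63° + (-154.36°)/2 = +67.63° − 77.18° = -9.55°.

9.55°W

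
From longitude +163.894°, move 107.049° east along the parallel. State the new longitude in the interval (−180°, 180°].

Start at +163.894°; shift +107.049° → +270.943°.
+270.943° lies outside (−180°, 180°]; subtract 360° → -89.057°.

-89.057°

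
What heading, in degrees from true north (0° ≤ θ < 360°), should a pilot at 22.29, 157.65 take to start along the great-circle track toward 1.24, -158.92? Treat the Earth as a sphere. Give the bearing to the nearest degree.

110°

Δλ = -158.92 − 157.65 = -316.57°; wrapped into (−180°, 180°]: 43.43°.
θ = atan2( sin Δλ · cos φ₂ , cos φ₁ · sin φ₂ − sin φ₁ · cos φ₂ · cos Δλ )
  = atan2(0.68731, -0.25536) = 110.382° → normalised to [0°, 360°): 110.382°.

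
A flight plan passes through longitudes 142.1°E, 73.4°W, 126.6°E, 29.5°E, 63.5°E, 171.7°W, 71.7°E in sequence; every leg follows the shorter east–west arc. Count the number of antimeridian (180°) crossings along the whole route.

Leg 1: +142.1° → -73.4°, shortest Δλ = 144.5° (east) — crosses 180°.
Leg 2: -73.4° → +126.6°, shortest Δλ = -160.0° (west) — crosses 180°.
Leg 3: +126.6° → +29.5°, shortest Δλ = -97.1° (west) — does not cross 180°.
Leg 4: +29.5° → +63.5°, shortest Δλ = 34.0° (east) — does not cross 180°.
Leg 5: +63.5° → -171.7°, shortest Δλ = 124.8° (east) — crosses 180°.
Leg 6: -171.7° → +71.7°, shortest Δλ = -116.6° (west) — crosses 180°.
Total crossings: 4.

4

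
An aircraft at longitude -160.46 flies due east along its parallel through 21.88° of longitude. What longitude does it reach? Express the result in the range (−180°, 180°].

-138.58°

Start at -160.46°; shift +21.88° → -138.58°.
-138.58° already lies in (−180°, 180°].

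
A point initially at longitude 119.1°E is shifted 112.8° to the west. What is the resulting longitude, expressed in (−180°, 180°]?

Start at +119.1°; shift −112.8° → +6.3°.
+6.3° already lies in (−180°, 180°].

6.3°E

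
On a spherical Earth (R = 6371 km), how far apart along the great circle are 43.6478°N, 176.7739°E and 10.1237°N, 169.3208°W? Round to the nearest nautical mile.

2139 nmi

Δλ = -169.3208 − 176.7739 = -346.0947°; wrapped into (−180°, 180°]: 13.9053°.
Δφ = 10.1237 − 43.6478 = -33.5241°.
a = sin²(Δφ/2) + cos φ₁ · cos φ₂ · sin²(Δλ/2) = 0.093611.
c = 2·atan2(√a, √(1−a)) = 0.62189 rad → d = 6371·c ≈ 3962.07 km ≈ 2139.35 nmi.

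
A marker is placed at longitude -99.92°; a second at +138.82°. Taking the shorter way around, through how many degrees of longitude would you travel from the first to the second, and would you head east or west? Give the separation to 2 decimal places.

121.26° west

Raw difference: 138.82 − -99.92 = 238.74°.
Normalise into (−180°, 180°]: 238.74° − 360° = -121.26°.
Negative ⇒ the second point lies to the west; separation 121.26°.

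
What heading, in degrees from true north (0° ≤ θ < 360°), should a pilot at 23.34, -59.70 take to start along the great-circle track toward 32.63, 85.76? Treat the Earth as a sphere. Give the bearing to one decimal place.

Δλ = 85.76 − -59.70 = 145.46°.
θ = atan2( sin Δλ · cos φ₂ , cos φ₁ · sin φ₂ − sin φ₁ · cos φ₂ · cos Δλ )
  = atan2(0.47749, 0.76993) = 31.806° → normalised to [0°, 360°): 31.806°.

31.8°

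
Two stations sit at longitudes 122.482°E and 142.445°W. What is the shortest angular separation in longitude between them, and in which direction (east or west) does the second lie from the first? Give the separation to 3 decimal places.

95.073° east

Raw difference: -142.445 − 122.482 = -264.927°.
Normalise into (−180°, 180°]: -264.927° + 360° = 95.073°.
Positive ⇒ the second point lies to the east; separation 95.073°.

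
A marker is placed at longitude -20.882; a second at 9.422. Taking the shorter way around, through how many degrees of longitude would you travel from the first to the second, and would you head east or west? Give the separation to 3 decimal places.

Raw difference: 9.422 − -20.882 = 30.304°.
Normalise into (−180°, 180°]: 30.304° stays 30.304°.
Positive ⇒ the second point lies to the east; separation 30.304°.

30.304° east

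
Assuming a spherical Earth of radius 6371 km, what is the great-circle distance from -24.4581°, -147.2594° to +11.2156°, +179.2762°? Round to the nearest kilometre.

Δλ = 179.2762 − -147.2594 = 326.5356°; wrapped into (−180°, 180°]: -33.4644°.
Δφ = 11.2156 − -24.4581 = 35.6737°.
a = sin²(Δφ/2) + cos φ₁ · cos φ₂ · sin²(Δλ/2) = 0.167831.
c = 2·atan2(√a, √(1−a)) = 0.84419 rad → d = 6371·c ≈ 5378.33 km.

5378 km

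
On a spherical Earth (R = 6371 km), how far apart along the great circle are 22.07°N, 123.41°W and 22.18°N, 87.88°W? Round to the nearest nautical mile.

1972 nmi

Δλ = -87.88 − -123.41 = 35.53°.
Δφ = 22.18 − 22.07 = 0.11°.
a = sin²(Δφ/2) + cos φ₁ · cos φ₂ · sin²(Δλ/2) = 0.079890.
c = 2·atan2(√a, √(1−a)) = 0.57311 rad → d = 6371·c ≈ 3651.26 km ≈ 1971.52 nmi.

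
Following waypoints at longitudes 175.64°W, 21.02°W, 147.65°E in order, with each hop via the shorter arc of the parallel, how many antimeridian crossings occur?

Leg 1: -175.64° → -21.02°, shortest Δλ = 154.62° (east) — does not cross 180°.
Leg 2: -21.02° → +147.65°, shortest Δλ = 168.67° (east) — does not cross 180°.
Total crossings: 0.

0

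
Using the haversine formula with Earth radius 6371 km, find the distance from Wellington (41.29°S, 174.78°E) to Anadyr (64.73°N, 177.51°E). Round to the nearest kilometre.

11791 km

Δλ = 177.51 − 174.78 = 2.73°.
Δφ = 64.73 − -41.29 = 106.02°.
a = sin²(Δφ/2) + cos φ₁ · cos φ₂ · sin²(Δλ/2) = 0.638168.
c = 2·atan2(√a, √(1−a)) = 1.85078 rad → d = 6371·c ≈ 11791.30 km.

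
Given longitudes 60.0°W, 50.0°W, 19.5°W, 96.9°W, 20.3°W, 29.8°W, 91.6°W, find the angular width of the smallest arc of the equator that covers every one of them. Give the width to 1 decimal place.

Sort the longitudes: -96.9°, -91.6°, -60.0°, -50.0°, -29.8°, -20.3°, -19.5°.
Eastward gaps between consecutive values (wrapping around): 5.3°, 31.6°, 10.0°, 20.2°, 9.5°, 0.8°, 282.6°.
Largest gap = 282.6° ⇒ minimal covering band is its complement: 360° − 282.6° = 77.4°.
Band runs from -96.9° eastward to -19.5°.

77.4°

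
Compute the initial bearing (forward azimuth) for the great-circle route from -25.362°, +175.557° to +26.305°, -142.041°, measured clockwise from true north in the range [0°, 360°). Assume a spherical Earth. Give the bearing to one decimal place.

41.5°

Δλ = -142.041 − 175.557 = -317.598°; wrapped into (−180°, 180°]: 42.402°.
θ = atan2( sin Δλ · cos φ₂ , cos φ₁ · sin φ₂ − sin φ₁ · cos φ₂ · cos Δλ )
  = atan2(0.60450, 0.68398) = 41.470° → normalised to [0°, 360°): 41.470°.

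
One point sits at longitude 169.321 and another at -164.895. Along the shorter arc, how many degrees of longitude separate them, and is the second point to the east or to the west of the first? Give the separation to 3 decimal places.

Raw difference: -164.895 − 169.321 = -334.216°.
Normalise into (−180°, 180°]: -334.216° + 360° = 25.784°.
Positive ⇒ the second point lies to the east; separation 25.784°.

25.784° east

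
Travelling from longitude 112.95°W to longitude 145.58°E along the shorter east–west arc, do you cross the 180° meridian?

Naïve |145.58 − -112.95| = 258.53° > 180°, so the shorter arc goes the other way round — across 180°.
Signed shortest Δλ = ((145.58 − -112.95 + 180) mod 360) − 180 = -101.47°.
Going west by 101.47° from -112.95° passes through 180° before reaching +145.58°.

Yes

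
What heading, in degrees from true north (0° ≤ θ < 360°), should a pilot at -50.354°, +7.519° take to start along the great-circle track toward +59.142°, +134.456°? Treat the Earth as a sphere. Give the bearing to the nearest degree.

53°

Δλ = 134.456 − 7.519 = 126.937°.
θ = atan2( sin Δλ · cos φ₂ , cos φ₁ · sin φ₂ − sin φ₁ · cos φ₂ · cos Δλ )
  = atan2(0.40997, 0.31039) = 52.871° → normalised to [0°, 360°): 52.871°.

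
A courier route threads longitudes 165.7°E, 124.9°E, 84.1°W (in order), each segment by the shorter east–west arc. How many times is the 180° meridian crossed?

Leg 1: +165.7° → +124.9°, shortest Δλ = -40.8° (west) — does not cross 180°.
Leg 2: +124.9° → -84.1°, shortest Δλ = 151.0° (east) — crosses 180°.
Total crossings: 1.

1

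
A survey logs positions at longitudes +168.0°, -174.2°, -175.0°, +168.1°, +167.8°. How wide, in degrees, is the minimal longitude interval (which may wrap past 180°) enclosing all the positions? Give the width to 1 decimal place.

Sort the longitudes: -175.0°, -174.2°, +167.8°, +168.0°, +168.1°.
Eastward gaps between consecutive values (wrapping around): 0.8°, 342.0°, 0.2°, 0.1°, 16.9°.
Largest gap = 342.0° ⇒ minimal covering band is its complement: 360° − 342.0° = 18.0°.
Band runs from +167.8° eastward to -174.2°, crossing the antimeridian.

18.0°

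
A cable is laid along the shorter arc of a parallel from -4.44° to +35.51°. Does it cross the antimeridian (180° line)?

Signed shortest Δλ = ((35.51 − -4.44 + 180) mod 360) − 180 = 39.95°.
Going east by 39.95° from -4.44° reaches +35.51° without touching 180°.

No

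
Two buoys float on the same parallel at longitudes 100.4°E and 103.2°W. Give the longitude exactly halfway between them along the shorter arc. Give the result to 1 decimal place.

Signed shortest Δλ from +100.4° to -103.2° is +156.4°.
Midpoint longitude = +100.4° + (+156.4°)/2 = +100.4° + 78.2° = +178.6°.
(The naïve average (+100.4 + -103.2)/2 = -1.4° is on the wrong side of the globe.)

178.6°E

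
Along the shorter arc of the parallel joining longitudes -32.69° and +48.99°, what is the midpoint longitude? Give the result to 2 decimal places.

+8.15°

Signed shortest Δλ from -32.69° to +48.99° is +81.68°.
Midpoint longitude = -32.69° + (+81.68°)/2 = -32.69° + 40.84° = +8.15°.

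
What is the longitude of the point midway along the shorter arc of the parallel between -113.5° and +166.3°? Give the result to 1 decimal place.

-153.6°

Signed shortest Δλ from -113.5° to +166.3° is -80.2°.
Midpoint longitude = -113.5° + (-80.2°)/2 = -113.5° − 40.1° = -153.6°.
(The naïve average (-113.5 + +166.3)/2 = 26.4° is on the wrong side of the globe.)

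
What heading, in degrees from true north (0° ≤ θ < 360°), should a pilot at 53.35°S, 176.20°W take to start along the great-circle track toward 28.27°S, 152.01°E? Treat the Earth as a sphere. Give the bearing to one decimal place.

Δλ = 152.01 − -176.20 = 328.21°; wrapped into (−180°, 180°]: -31.79°.
θ = atan2( sin Δλ · cos φ₂ , cos φ₁ · sin φ₂ − sin φ₁ · cos φ₂ · cos Δλ )
  = atan2(-0.46397, 0.31788) = -55.584° → normalised to [0°, 360°): 304.416°.

304.4°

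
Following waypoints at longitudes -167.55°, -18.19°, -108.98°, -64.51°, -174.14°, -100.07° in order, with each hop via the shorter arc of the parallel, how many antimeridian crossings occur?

Leg 1: -167.55° → -18.19°, shortest Δλ = 149.36° (east) — does not cross 180°.
Leg 2: -18.19° → -108.98°, shortest Δλ = -90.79° (west) — does not cross 180°.
Leg 3: -108.98° → -64.51°, shortest Δλ = 44.47° (east) — does not cross 180°.
Leg 4: -64.51° → -174.14°, shortest Δλ = -109.63° (west) — does not cross 180°.
Leg 5: -174.14° → -100.07°, shortest Δλ = 74.07° (east) — does not cross 180°.
Total crossings: 0.

0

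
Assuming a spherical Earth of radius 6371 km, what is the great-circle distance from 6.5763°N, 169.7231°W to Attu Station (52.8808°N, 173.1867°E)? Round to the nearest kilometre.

5378 km

Δλ = 173.1867 − -169.7231 = 342.9098°; wrapped into (−180°, 180°]: -17.0902°.
Δφ = 52.8808 − 6.5763 = 46.3045°.
a = sin²(Δφ/2) + cos φ₁ · cos φ₂ · sin²(Δλ/2) = 0.167823.
c = 2·atan2(√a, √(1−a)) = 0.84417 rad → d = 6371·c ≈ 5378.19 km.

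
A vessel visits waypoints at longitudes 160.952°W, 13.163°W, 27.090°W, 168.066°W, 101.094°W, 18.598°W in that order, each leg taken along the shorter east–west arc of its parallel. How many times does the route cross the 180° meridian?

Leg 1: -160.952° → -13.163°, shortest Δλ = 147.789° (east) — does not cross 180°.
Leg 2: -13.163° → -27.090°, shortest Δλ = -13.927° (west) — does not cross 180°.
Leg 3: -27.090° → -168.066°, shortest Δλ = -140.976° (west) — does not cross 180°.
Leg 4: -168.066° → -101.094°, shortest Δλ = 66.972° (east) — does not cross 180°.
Leg 5: -101.094° → -18.598°, shortest Δλ = 82.496° (east) — does not cross 180°.
Total crossings: 0.

0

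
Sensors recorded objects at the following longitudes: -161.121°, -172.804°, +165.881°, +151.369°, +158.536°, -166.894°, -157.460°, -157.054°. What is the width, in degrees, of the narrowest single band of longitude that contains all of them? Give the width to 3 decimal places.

51.577°

Sort the longitudes: -172.804°, -166.894°, -161.121°, -157.460°, -157.054°, +151.369°, +158.536°, +165.881°.
Eastward gaps between consecutive values (wrapping around): 5.910°, 5.773°, 3.661°, 0.406°, 308.423°, 7.167°, 7.345°, 21.315°.
Largest gap = 308.423° ⇒ minimal covering band is its complement: 360° − 308.423° = 51.577°.
Band runs from +151.369° eastward to -157.054°, crossing the antimeridian.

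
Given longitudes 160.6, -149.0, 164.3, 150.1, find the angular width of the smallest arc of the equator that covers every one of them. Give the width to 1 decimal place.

Sort the longitudes: -149.0°, +150.1°, +160.6°, +164.3°.
Eastward gaps between consecutive values (wrapping around): 299.1°, 10.5°, 3.7°, 46.7°.
Largest gap = 299.1° ⇒ minimal covering band is its complement: 360° − 299.1° = 60.9°.
Band runs from +150.1° eastward to -149.0°, crossing the antimeridian.

60.9°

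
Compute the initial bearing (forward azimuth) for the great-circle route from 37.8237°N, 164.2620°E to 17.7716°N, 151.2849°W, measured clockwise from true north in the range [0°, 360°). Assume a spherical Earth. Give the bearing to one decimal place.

Δλ = -151.2849 − 164.2620 = -315.5469°; wrapped into (−180°, 180°]: 44.4531°.
θ = atan2( sin Δλ · cos φ₂ , cos φ₁ · sin φ₂ − sin φ₁ · cos φ₂ · cos Δλ )
  = atan2(0.66691, -0.17576) = 104.764° → normalised to [0°, 360°): 104.764°.

104.8°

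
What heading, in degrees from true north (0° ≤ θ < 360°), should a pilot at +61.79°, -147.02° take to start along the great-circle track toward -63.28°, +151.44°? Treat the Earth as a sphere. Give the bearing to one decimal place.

212.9°

Δλ = 151.44 − -147.02 = 298.46°; wrapped into (−180°, 180°]: -61.54°.
θ = atan2( sin Δλ · cos φ₂ , cos φ₁ · sin φ₂ − sin φ₁ · cos φ₂ · cos Δλ )
  = atan2(-0.39529, -0.61105) = -147.101° → normalised to [0°, 360°): 212.899°.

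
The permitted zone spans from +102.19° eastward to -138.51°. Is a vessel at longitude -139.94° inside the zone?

Yes

Band width going east from +102.19° to -138.51°: ((-138.51 − 102.19) mod 360) = 119.30°.
Offset of -139.94° east of the west edge: ((-139.94 − 102.19) mod 360) = 117.87°.
117.87° ≤ 119.30° ⇒ inside.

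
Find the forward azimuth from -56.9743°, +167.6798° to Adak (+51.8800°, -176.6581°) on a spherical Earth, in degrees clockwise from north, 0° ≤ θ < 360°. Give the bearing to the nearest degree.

Δλ = -176.6581 − 167.6798 = -344.3379°; wrapped into (−180°, 180°]: 15.6621°.
θ = atan2( sin Δλ · cos φ₂ , cos φ₁ · sin φ₂ − sin φ₁ · cos φ₂ · cos Δλ )
  = atan2(0.16665, 0.92713) = 10.190° → normalised to [0°, 360°): 10.190°.

10°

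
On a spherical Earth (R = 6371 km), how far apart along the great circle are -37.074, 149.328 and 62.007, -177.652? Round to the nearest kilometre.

11410 km

Δλ = -177.652 − 149.328 = -326.980°; wrapped into (−180°, 180°]: 33.020°.
Δφ = 62.007 − -37.074 = 99.081°.
a = sin²(Δφ/2) + cos φ₁ · cos φ₂ · sin²(Δλ/2) = 0.609159.
c = 2·atan2(√a, √(1−a)) = 1.79089 rad → d = 6371·c ≈ 11409.74 km.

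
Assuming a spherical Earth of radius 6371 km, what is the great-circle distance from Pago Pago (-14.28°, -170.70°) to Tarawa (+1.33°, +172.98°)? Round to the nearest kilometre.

2499 km

Δλ = 172.98 − -170.70 = 343.68°; wrapped into (−180°, 180°]: -16.32°.
Δφ = 1.33 − -14.28 = 15.61°.
a = sin²(Δφ/2) + cos φ₁ · cos φ₂ · sin²(Δλ/2) = 0.037961.
c = 2·atan2(√a, √(1−a)) = 0.39218 rad → d = 6371·c ≈ 2498.57 km.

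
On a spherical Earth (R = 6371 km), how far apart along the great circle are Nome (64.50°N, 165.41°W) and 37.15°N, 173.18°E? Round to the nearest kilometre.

Δλ = 173.18 − -165.41 = 338.59°; wrapped into (−180°, 180°]: -21.41°.
Δφ = 37.15 − 64.50 = -27.35°.
a = sin²(Δφ/2) + cos φ₁ · cos φ₂ · sin²(Δλ/2) = 0.067731.
c = 2·atan2(√a, √(1−a)) = 0.52657 rad → d = 6371·c ≈ 3354.76 km.

3355 km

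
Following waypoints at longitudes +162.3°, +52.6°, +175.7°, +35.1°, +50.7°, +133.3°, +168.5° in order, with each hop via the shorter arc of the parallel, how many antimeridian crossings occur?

0

Leg 1: +162.3° → +52.6°, shortest Δλ = -109.7° (west) — does not cross 180°.
Leg 2: +52.6° → +175.7°, shortest Δλ = 123.1° (east) — does not cross 180°.
Leg 3: +175.7° → +35.1°, shortest Δλ = -140.6° (west) — does not cross 180°.
Leg 4: +35.1° → +50.7°, shortest Δλ = 15.6° (east) — does not cross 180°.
Leg 5: +50.7° → +133.3°, shortest Δλ = 82.6° (east) — does not cross 180°.
Leg 6: +133.3° → +168.5°, shortest Δλ = 35.2° (east) — does not cross 180°.
Total crossings: 0.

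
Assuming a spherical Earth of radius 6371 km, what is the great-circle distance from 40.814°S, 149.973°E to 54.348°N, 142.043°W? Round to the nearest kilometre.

Δλ = -142.043 − 149.973 = -292.016°; wrapped into (−180°, 180°]: 67.984°.
Δφ = 54.348 − -40.814 = 95.162°.
a = sin²(Δφ/2) + cos φ₁ · cos φ₂ · sin²(Δλ/2) = 0.682869.
c = 2·atan2(√a, √(1−a)) = 1.94522 rad → d = 6371·c ≈ 12393.00 km.

12393 km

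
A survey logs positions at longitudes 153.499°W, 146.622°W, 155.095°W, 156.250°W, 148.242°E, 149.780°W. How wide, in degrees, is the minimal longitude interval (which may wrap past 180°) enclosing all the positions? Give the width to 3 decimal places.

Sort the longitudes: -156.250°, -155.095°, -153.499°, -149.780°, -146.622°, +148.242°.
Eastward gaps between consecutive values (wrapping around): 1.155°, 1.596°, 3.719°, 3.158°, 294.864°, 55.508°.
Largest gap = 294.864° ⇒ minimal covering band is its complement: 360° − 294.864° = 65.136°.
Band runs from +148.242° eastward to -146.622°, crossing the antimeridian.

65.136°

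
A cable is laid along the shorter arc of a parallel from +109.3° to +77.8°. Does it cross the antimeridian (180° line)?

No

Signed shortest Δλ = ((77.8 − 109.3 + 180) mod 360) − 180 = -31.5°.
Going west by 31.5° from +109.3° reaches +77.8° without touching 180°.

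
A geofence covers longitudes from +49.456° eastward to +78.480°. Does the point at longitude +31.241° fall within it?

No

Band width going east from +49.456° to +78.480°: ((78.480 − 49.456) mod 360) = 29.024°.
Offset of +31.241° east of the west edge: ((31.241 − 49.456) mod 360) = 341.785°.
341.785° > 29.024° ⇒ outside.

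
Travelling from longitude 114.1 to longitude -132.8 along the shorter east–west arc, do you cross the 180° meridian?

Yes

Naïve |-132.8 − 114.1| = 246.9° > 180°, so the shorter arc goes the other way round — across 180°.
Signed shortest Δλ = ((-132.8 − 114.1 + 180) mod 360) − 180 = 113.1°.
Going east by 113.1° from +114.1° passes through 180° before reaching -132.8°.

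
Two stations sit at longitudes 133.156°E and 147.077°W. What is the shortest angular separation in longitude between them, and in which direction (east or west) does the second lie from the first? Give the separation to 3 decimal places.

Raw difference: -147.077 − 133.156 = -280.233°.
Normalise into (−180°, 180°]: -280.233° + 360° = 79.767°.
Positive ⇒ the second point lies to the east; separation 79.767°.

79.767° east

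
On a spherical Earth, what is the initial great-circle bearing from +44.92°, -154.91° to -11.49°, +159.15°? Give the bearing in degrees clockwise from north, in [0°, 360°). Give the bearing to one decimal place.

Δλ = 159.15 − -154.91 = 314.06°; wrapped into (−180°, 180°]: -45.94°.
θ = atan2( sin Δλ · cos φ₂ , cos φ₁ · sin φ₂ − sin φ₁ · cos φ₂ · cos Δλ )
  = atan2(-0.70421, -0.62225) = -131.464° → normalised to [0°, 360°): 228.536°.

228.5°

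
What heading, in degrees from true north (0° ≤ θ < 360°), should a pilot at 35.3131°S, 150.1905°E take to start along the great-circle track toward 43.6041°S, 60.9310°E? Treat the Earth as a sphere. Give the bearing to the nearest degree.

232°

Δλ = 60.9310 − 150.1905 = -89.2595°.
θ = atan2( sin Δλ · cos φ₂ , cos φ₁ · sin φ₂ − sin φ₁ · cos φ₂ · cos Δλ )
  = atan2(-0.72406, -0.55737) = -127.588° → normalised to [0°, 360°): 232.412°.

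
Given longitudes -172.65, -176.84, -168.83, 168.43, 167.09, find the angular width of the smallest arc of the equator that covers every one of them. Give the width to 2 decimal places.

Sort the longitudes: -176.84°, -172.65°, -168.83°, +167.09°, +168.43°.
Eastward gaps between consecutive values (wrapping around): 4.19°, 3.82°, 335.92°, 1.34°, 14.73°.
Largest gap = 335.92° ⇒ minimal covering band is its complement: 360° − 335.92° = 24.08°.
Band runs from +167.09° eastward to -168.83°, crossing the antimeridian.

24.08°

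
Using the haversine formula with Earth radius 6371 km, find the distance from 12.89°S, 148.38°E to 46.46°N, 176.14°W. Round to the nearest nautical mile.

4044 nmi

Δλ = -176.14 − 148.38 = -324.52°; wrapped into (−180°, 180°]: 35.48°.
Δφ = 46.46 − -12.89 = 59.35°.
a = sin²(Δφ/2) + cos φ₁ · cos φ₂ · sin²(Δλ/2) = 0.307447.
c = 2·atan2(√a, √(1−a)) = 1.17547 rad → d = 6371·c ≈ 7488.94 km ≈ 4043.70 nmi.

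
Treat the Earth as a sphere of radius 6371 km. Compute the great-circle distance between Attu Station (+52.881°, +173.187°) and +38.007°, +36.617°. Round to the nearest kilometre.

9076 km

Δλ = 36.617 − 173.187 = -136.570°.
Δφ = 38.007 − 52.881 = -14.874°.
a = sin²(Δφ/2) + cos φ₁ · cos φ₂ · sin²(Δλ/2) = 0.427159.
c = 2·atan2(√a, √(1−a)) = 1.42459 rad → d = 6371·c ≈ 9076.09 km.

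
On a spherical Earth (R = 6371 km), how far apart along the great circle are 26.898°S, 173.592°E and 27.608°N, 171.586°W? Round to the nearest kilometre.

Δλ = -171.586 − 173.592 = -345.178°; wrapped into (−180°, 180°]: 14.822°.
Δφ = 27.608 − -26.898 = 54.506°.
a = sin²(Δφ/2) + cos φ₁ · cos φ₂ · sin²(Δλ/2) = 0.222839.
c = 2·atan2(√a, √(1−a)) = 0.98325 rad → d = 6371·c ≈ 6264.28 km.

6264 km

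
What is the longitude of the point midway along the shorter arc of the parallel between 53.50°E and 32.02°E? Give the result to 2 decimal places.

Signed shortest Δλ from +53.50° to +32.02° is -21.48°.
Midpoint longitude = +53.50° + (-21.48°)/2 = +53.50° − 10.74° = +42.76°.

42.76°E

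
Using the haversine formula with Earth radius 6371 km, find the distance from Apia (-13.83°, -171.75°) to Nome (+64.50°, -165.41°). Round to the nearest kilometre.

8727 km

Δλ = -165.41 − -171.75 = 6.34°.
Δφ = 64.50 − -13.83 = 78.33°.
a = sin²(Δφ/2) + cos φ₁ · cos φ₂ · sin²(Δλ/2) = 0.400141.
c = 2·atan2(√a, √(1−a)) = 1.36973 rad → d = 6371·c ≈ 8726.53 km.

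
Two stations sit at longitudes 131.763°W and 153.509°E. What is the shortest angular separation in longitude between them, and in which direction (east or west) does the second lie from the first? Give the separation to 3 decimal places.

74.728° west

Raw difference: 153.509 − -131.763 = 285.272°.
Normalise into (−180°, 180°]: 285.272° − 360° = -74.728°.
Negative ⇒ the second point lies to the west; separation 74.728°.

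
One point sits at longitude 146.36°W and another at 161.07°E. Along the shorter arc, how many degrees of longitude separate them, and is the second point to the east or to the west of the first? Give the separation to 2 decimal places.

Raw difference: 161.07 − -146.36 = 307.43°.
Normalise into (−180°, 180°]: 307.43° − 360° = -52.57°.
Negative ⇒ the second point lies to the west; separation 52.57°.

52.57° west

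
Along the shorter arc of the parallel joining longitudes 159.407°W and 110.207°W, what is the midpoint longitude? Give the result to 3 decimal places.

134.807°W

Signed shortest Δλ from -159.407° to -110.207° is +49.200°.
Midpoint longitude = -159.407° + (+49.200°)/2 = -159.407° + 24.600° = -134.807°.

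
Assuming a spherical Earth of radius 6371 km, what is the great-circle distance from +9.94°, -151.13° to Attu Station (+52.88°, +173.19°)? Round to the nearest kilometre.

Δλ = 173.19 − -151.13 = 324.32°; wrapped into (−180°, 180°]: -35.68°.
Δφ = 52.88 − 9.94 = 42.94°.
a = sin²(Δφ/2) + cos φ₁ · cos φ₂ · sin²(Δλ/2) = 0.189757.
c = 2·atan2(√a, √(1−a)) = 0.90143 rad → d = 6371·c ≈ 5743.04 km.

5743 km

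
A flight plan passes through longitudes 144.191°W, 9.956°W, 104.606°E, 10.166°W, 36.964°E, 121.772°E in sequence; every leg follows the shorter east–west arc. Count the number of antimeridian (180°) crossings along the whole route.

0

Leg 1: -144.191° → -9.956°, shortest Δλ = 134.235° (east) — does not cross 180°.
Leg 2: -9.956° → +104.606°, shortest Δλ = 114.562° (east) — does not cross 180°.
Leg 3: +104.606° → -10.166°, shortest Δλ = -114.772° (west) — does not cross 180°.
Leg 4: -10.166° → +36.964°, shortest Δλ = 47.13° (east) — does not cross 180°.
Leg 5: +36.964° → +121.772°, shortest Δλ = 84.808° (east) — does not cross 180°.
Total crossings: 0.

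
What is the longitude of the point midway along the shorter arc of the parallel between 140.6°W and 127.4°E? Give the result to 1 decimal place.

173.4°E

Signed shortest Δλ from -140.6° to +127.4° is -92.0°.
Midpoint longitude = -140.6° + (-92.0°)/2 = -140.6° − 46.0° = -186.6°.
Normalise into (−180°, 180°]: +173.4°.
(The naïve average (-140.6 + +127.4)/2 = -6.6° is on the wrong side of the globe.)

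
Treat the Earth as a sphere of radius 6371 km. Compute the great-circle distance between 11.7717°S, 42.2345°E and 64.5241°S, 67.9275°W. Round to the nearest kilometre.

Δλ = -67.9275 − 42.2345 = -110.1620°.
Δφ = -64.5241 − -11.7717 = -52.7524°.
a = sin²(Δφ/2) + cos φ₁ · cos φ₂ · sin²(Δλ/2) = 0.480481.
c = 2·atan2(√a, √(1−a)) = 1.53175 rad → d = 6371·c ≈ 9758.77 km.

9759 km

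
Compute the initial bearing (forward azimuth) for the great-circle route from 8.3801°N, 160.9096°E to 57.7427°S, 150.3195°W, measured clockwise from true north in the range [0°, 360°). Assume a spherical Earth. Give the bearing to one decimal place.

155.7°

Δλ = -150.3195 − 160.9096 = -311.2291°; wrapped into (−180°, 180°]: 48.7709°.
θ = atan2( sin Δλ · cos φ₂ , cos φ₁ · sin φ₂ − sin φ₁ · cos φ₂ · cos Δλ )
  = atan2(0.40140, -0.88790) = 155.673° → normalised to [0°, 360°): 155.673°.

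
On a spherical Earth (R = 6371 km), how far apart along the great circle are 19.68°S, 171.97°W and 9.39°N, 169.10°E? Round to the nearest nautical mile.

2073 nmi

Δλ = 169.10 − -171.97 = 341.07°; wrapped into (−180°, 180°]: -18.93°.
Δφ = 9.39 − -19.68 = 29.07°.
a = sin²(Δφ/2) + cos φ₁ · cos φ₂ · sin²(Δλ/2) = 0.088108.
c = 2·atan2(√a, √(1−a)) = 0.60274 rad → d = 6371·c ≈ 3840.07 km ≈ 2073.47 nmi.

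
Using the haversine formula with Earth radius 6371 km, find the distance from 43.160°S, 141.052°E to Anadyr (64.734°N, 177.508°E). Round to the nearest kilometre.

12410 km

Δλ = 177.508 − 141.052 = 36.456°.
Δφ = 64.734 − -43.160 = 107.894°.
a = sin²(Δφ/2) + cos φ₁ · cos φ₂ · sin²(Δλ/2) = 0.684091.
c = 2·atan2(√a, √(1−a)) = 1.94785 rad → d = 6371·c ≈ 12409.75 km.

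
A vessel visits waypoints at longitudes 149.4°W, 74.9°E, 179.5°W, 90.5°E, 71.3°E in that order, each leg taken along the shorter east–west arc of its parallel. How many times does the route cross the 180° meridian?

3

Leg 1: -149.4° → +74.9°, shortest Δλ = -135.7° (west) — crosses 180°.
Leg 2: +74.9° → -179.5°, shortest Δλ = 105.6° (east) — crosses 180°.
Leg 3: -179.5° → +90.5°, shortest Δλ = -90.0° (west) — crosses 180°.
Leg 4: +90.5° → +71.3°, shortest Δλ = -19.2° (west) — does not cross 180°.
Total crossings: 3.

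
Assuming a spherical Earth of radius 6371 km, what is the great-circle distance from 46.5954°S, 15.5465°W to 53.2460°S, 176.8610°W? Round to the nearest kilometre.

Δλ = -176.8610 − -15.5465 = -161.3145°.
Δφ = -53.2460 − -46.5954 = -6.6506°.
a = sin²(Δφ/2) + cos φ₁ · cos φ₂ · sin²(Δλ/2) = 0.403703.
c = 2·atan2(√a, √(1−a)) = 1.37699 rad → d = 6371·c ≈ 8772.81 km.

8773 km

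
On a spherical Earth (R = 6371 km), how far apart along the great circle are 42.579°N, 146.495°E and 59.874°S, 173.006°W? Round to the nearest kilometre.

11977 km

Δλ = -173.006 − 146.495 = -319.501°; wrapped into (−180°, 180°]: 40.499°.
Δφ = -59.874 − 42.579 = -102.453°.
a = sin²(Δφ/2) + cos φ₁ · cos φ₂ · sin²(Δλ/2) = 0.652091.
c = 2·atan2(√a, √(1−a)) = 1.87988 rad → d = 6371·c ≈ 11976.69 km.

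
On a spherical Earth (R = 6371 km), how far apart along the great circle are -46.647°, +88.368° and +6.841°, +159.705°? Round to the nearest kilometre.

Δλ = 159.705 − 88.368 = 71.337°.
Δφ = 6.841 − -46.647 = 53.488°.
a = sin²(Δφ/2) + cos φ₁ · cos φ₂ · sin²(Δλ/2) = 0.434249.
c = 2·atan2(√a, √(1−a)) = 1.43891 rad → d = 6371·c ≈ 9167.31 km.

9167 km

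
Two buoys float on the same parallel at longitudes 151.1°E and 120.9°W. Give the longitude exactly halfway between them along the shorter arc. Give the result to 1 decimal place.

164.9°W

Signed shortest Δλ from +151.1° to -120.9° is +88.0°.
Midpoint longitude = +151.1° + (+88.0°)/2 = +151.1° + 44.0° = +195.1°.
Normalise into (−180°, 180°]: -164.9°.
(The naïve average (+151.1 + -120.9)/2 = 15.1° is on the wrong side of the globe.)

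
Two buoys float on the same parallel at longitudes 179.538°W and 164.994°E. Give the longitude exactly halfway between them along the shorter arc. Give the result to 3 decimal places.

172.728°E

Signed shortest Δλ from -179.538° to +164.994° is -15.468°.
Midpoint longitude = -179.538° + (-15.468°)/2 = -179.538° − 7.734° = -187.272°.
Normalise into (−180°, 180°]: +172.728°.
(The naïve average (-179.538 + +164.994)/2 = -7.272° is on the wrong side of the globe.)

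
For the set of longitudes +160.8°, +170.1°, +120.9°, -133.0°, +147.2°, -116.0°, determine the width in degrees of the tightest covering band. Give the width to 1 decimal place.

Sort the longitudes: -133.0°, -116.0°, +120.9°, +147.2°, +160.8°, +170.1°.
Eastward gaps between consecutive values (wrapping around): 17.0°, 236.9°, 26.3°, 13.6°, 9.3°, 56.9°.
Largest gap = 236.9° ⇒ minimal covering band is its complement: 360° − 236.9° = 123.1°.
Band runs from +120.9° eastward to -116.0°, crossing the antimeridian.

123.1°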